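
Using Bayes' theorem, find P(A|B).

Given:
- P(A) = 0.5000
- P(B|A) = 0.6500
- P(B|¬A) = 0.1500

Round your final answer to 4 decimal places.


Bayes' theorem: P(A|B) = P(B|A) × P(A) / P(B)

Step 1: Calculate P(B) using law of total probability
P(B) = P(B|A)P(A) + P(B|¬A)P(¬A)
     = 0.6500 × 0.5000 + 0.1500 × 0.5000
     = 0.32500000 + 0.07500000
     = 0.40000000

Step 2: Apply Bayes' theorem
P(A|B) = P(B|A) × P(A) / P(B)
       = 0.32500000 / 0.40000000
       = 0.8125


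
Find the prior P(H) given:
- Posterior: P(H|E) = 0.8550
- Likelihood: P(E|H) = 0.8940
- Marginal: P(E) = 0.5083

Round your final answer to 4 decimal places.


From Bayes' theorem: P(H|E) = P(E|H) × P(H) / P(E)

Rearranging for P(H):
P(H) = P(H|E) × P(E) / P(E|H)
     = 0.8550 × 0.5083 / 0.8940
     = 0.43459650 / 0.8940
     = 0.4861


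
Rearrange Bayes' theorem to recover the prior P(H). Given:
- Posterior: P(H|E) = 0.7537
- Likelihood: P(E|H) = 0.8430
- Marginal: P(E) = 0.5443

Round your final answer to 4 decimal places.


From Bayes' theorem: P(H|E) = P(E|H) × P(H) / P(E)

Rearranging for P(H):
P(H) = P(H|E) × P(E) / P(E|H)
     = 0.7537 × 0.5443 / 0.8430
     = 0.41023891 / 0.8430
     = 0.4866


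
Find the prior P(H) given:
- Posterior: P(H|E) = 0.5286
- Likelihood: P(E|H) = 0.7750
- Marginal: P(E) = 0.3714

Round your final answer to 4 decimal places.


From Bayes' theorem: P(H|E) = P(E|H) × P(H) / P(E)

Rearranging for P(H):
P(H) = P(H|E) × P(E) / P(E|H)
     = 0.5286 × 0.3714 / 0.7750
     = 0.19632204 / 0.7750
     = 0.2533


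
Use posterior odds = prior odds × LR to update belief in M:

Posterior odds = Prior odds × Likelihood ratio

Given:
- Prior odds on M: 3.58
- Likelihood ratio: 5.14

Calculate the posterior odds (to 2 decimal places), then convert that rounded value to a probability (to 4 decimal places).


Step 1: Calculate posterior odds
Posterior odds = Prior odds × LR
               = 3.58 × 5.14
               = 18.40

Step 2: Convert to probability
P(M|E) = Posterior odds / (1 + Posterior odds)
       = 18.40 / (1 + 18.40)
       = 18.40 / 19.40
       = 0.9485

The evidence increased P(M) from 0.7817 to 0.9485.


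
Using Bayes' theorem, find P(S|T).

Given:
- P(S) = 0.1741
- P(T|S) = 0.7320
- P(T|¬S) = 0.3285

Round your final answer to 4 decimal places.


Bayes' theorem: P(S|T) = P(T|S) × P(S) / P(T)

Step 1: Calculate P(T) using law of total probability
P(T) = P(T|S)P(S) + P(T|¬S)P(¬S)
     = 0.7320 × 0.1741 + 0.3285 × 0.8259
     = 0.12744120 + 0.27130815
     = 0.39874935

Step 2: Apply Bayes' theorem
P(S|T) = P(T|S) × P(S) / P(T)
       = 0.12744120 / 0.39874935
       = 0.3196


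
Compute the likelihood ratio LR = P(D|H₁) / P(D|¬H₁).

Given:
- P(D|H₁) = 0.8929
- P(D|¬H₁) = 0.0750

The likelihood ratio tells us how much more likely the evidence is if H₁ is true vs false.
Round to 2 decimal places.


Likelihood Ratio (LR) = P(D|H₁) / P(D|¬H₁)

LR = 0.8929 / 0.0750
   = 11.91

The evidence is 11.91 times more likely if H₁ is true than if H₁ is false.
Because LR exceeds 1, D is evidence for H₁.


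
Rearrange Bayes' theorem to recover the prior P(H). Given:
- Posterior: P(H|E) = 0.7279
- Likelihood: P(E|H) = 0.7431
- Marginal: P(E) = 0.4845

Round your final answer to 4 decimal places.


From Bayes' theorem: P(H|E) = P(E|H) × P(H) / P(E)

Rearranging for P(H):
P(H) = P(H|E) × P(E) / P(E|H)
     = 0.7279 × 0.4845 / 0.7431
     = 0.35266755 / 0.7431
     = 0.4746


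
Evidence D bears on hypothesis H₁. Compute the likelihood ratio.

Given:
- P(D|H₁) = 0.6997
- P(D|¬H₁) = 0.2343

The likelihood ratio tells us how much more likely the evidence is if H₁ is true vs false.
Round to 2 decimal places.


Likelihood Ratio (LR) = P(D|H₁) / P(D|¬H₁)

LR = 0.6997 / 0.2343
   = 2.99

The evidence is 2.99 times more likely if H₁ is true than if H₁ is false.
Because LR exceeds 1, D is evidence for H₁.


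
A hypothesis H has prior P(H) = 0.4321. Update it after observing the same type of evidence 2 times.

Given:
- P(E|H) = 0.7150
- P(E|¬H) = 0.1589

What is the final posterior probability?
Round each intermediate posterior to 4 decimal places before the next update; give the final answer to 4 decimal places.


Sequential Bayesian updating:

Initial prior: P(H) = 0.4321

Update 1:
  P(E) = 0.7150 × 0.4321 + 0.1589 × 0.5679 = 0.30895150 + 0.09023931 = 0.39919081
  P(H|E) = 0.30895150 / 0.39919081 = 0.7739

Update 2:
  P(E) = 0.7150 × 0.7739 + 0.1589 × 0.2261 = 0.55333850 + 0.03592729 = 0.58926579
  P(H|E) = 0.55333850 / 0.58926579 = 0.9390

Final posterior: 0.9390


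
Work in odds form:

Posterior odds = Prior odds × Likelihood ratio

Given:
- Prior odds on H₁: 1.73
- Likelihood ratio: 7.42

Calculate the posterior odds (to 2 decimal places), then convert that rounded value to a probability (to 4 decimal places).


Step 1: Calculate posterior odds
Posterior odds = Prior odds × LR
               = 1.73 × 7.42
               = 12.84

Step 2: Convert to probability
P(H₁|E) = Posterior odds / (1 + Posterior odds)
       = 12.84 / (1 + 12.84)
       = 12.84 / 13.84
       = 0.9277

The evidence increased P(H₁) from 0.6337 to 0.9277.


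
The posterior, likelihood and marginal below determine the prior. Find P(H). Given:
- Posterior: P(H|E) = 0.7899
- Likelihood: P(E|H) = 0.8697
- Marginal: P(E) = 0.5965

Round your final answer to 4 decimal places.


From Bayes' theorem: P(H|E) = P(E|H) × P(H) / P(E)

Rearranging for P(H):
P(H) = P(H|E) × P(E) / P(E|H)
     = 0.7899 × 0.5965 / 0.8697
     = 0.47117535 / 0.8697
     = 0.5418


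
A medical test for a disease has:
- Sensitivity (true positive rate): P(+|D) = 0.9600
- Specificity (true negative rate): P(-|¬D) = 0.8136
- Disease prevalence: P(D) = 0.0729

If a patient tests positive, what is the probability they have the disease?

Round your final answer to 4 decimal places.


Let D = has disease, + = positive test

Given:
- P(D) = 0.0729 (prevalence)
- P(+|D) = 0.9600 (sensitivity)
- P(-|¬D) = 0.8136 (specificity)
- P(+|¬D) = 0.1864 (false positive rate = 1 - specificity)

Step 1: Find P(+)
P(+) = P(+|D)P(D) + P(+|¬D)P(¬D)
     = 0.9600 × 0.0729 + 0.1864 × 0.9271
     = 0.06998400 + 0.17281144
     = 0.24279544

Step 2: Apply Bayes' theorem for P(D|+)
P(D|+) = P(+|D)P(D) / P(+)
       = 0.06998400 / 0.24279544
       = 0.2882


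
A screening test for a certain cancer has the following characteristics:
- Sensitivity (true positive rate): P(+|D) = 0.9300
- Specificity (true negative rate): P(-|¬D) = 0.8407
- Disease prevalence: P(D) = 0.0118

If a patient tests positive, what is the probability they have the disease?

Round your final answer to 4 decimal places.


Let D = has disease, + = positive test

Given:
- P(D) = 0.0118 (prevalence)
- P(+|D) = 0.9300 (sensitivity)
- P(-|¬D) = 0.8407 (specificity)
- P(+|¬D) = 0.1593 (false positive rate = 1 - specificity)

Step 1: Find P(+)
P(+) = P(+|D)P(D) + P(+|¬D)P(¬D)
     = 0.9300 × 0.0118 + 0.1593 × 0.9882
     = 0.01097400 + 0.15742026
     = 0.16839426

Step 2: Apply Bayes' theorem for P(D|+)
P(D|+) = P(+|D)P(D) / P(+)
       = 0.01097400 / 0.16839426
       = 0.0652


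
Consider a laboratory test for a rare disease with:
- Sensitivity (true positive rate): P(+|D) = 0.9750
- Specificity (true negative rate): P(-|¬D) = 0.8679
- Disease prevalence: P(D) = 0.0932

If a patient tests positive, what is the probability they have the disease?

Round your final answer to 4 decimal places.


Let D = has disease, + = positive test

Given:
- P(D) = 0.0932 (prevalence)
- P(+|D) = 0.9750 (sensitivity)
- P(-|¬D) = 0.8679 (specificity)
- P(+|¬D) = 0.1321 (false positive rate = 1 - specificity)

Step 1: Find P(+)
P(+) = P(+|D)P(D) + P(+|¬D)P(¬D)
     = 0.9750 × 0.0932 + 0.1321 × 0.9068
     = 0.09087000 + 0.11978828
     = 0.21065828

Step 2: Apply Bayes' theorem for P(D|+)
P(D|+) = P(+|D)P(D) / P(+)
       = 0.09087000 / 0.21065828
       = 0.4314


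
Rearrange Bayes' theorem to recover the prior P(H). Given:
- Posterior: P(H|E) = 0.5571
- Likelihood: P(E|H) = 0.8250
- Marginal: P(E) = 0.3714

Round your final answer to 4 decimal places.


From Bayes' theorem: P(H|E) = P(E|H) × P(H) / P(E)

Rearranging for P(H):
P(H) = P(H|E) × P(E) / P(E|H)
     = 0.5571 × 0.3714 / 0.8250
     = 0.20690694 / 0.8250
     = 0.2508


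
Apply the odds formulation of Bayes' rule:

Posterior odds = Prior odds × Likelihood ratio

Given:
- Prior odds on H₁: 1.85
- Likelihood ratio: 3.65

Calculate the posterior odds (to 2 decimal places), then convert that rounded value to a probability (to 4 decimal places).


Step 1: Calculate posterior odds
Posterior odds = Prior odds × LR
               = 1.85 × 3.65
               = 6.75

Step 2: Convert to probability
P(H₁|E) = Posterior odds / (1 + Posterior odds)
       = 6.75 / (1 + 6.75)
       = 6.75 / 7.75
       = 0.8710

The evidence increased P(H₁) from 0.6491 to 0.8710.


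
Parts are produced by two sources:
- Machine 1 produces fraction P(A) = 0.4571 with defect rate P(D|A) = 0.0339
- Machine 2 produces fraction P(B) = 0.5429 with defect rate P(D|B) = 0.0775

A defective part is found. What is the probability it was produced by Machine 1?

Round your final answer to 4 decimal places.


Let A = from Machine 1, D = defective

Given:
- P(A) = 0.4571, P(B) = 0.5429
- P(D|A) = 0.0339, P(D|B) = 0.0775

Step 1: Find P(D)
P(D) = P(D|A)P(A) + P(D|B)P(B)
     = 0.0339 × 0.4571 + 0.0775 × 0.5429
     = 0.01549569 + 0.04207475
     = 0.05757044

Step 2: Apply Bayes' theorem
P(A|D) = P(D|A)P(A) / P(D)
       = 0.01549569 / 0.05757044
       = 0.2692


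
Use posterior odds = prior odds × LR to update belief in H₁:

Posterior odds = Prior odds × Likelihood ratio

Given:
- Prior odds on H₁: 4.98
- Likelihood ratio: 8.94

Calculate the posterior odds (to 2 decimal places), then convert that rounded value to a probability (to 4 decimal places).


Step 1: Calculate posterior odds
Posterior odds = Prior odds × LR
               = 4.98 × 8.94
               = 44.52

Step 2: Convert to probability
P(H₁|E) = Posterior odds / (1 + Posterior odds)
       = 44.52 / (1 + 44.52)
       = 44.52 / 45.52
       = 0.9780

The evidence increased P(H₁) from 0.8328 to 0.9780.


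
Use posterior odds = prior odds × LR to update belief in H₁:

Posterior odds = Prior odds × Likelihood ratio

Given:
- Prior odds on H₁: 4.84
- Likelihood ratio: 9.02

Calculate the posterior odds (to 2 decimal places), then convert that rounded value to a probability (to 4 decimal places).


Step 1: Calculate posterior odds
Posterior odds = Prior odds × LR
               = 4.84 × 9.02
               = 43.66

Step 2: Convert to probability
P(H₁|E) = Posterior odds / (1 + Posterior odds)
       = 43.66 / (1 + 43.66)
       = 43.66 / 44.66
       = 0.9776

The evidence increased P(H₁) from 0.8288 to 0.9776.


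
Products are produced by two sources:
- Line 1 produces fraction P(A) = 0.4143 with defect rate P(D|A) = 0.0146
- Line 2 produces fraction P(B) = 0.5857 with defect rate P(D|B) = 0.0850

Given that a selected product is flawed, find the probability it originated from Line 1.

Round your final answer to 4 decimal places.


Let A = from Line 1, D = flawed

Given:
- P(A) = 0.4143, P(B) = 0.5857
- P(D|A) = 0.0146, P(D|B) = 0.0850

Step 1: Find P(D)
P(D) = P(D|A)P(A) + P(D|B)P(B)
     = 0.0146 × 0.4143 + 0.0850 × 0.5857
     = 0.00604878 + 0.04978450
     = 0.05583328

Step 2: Apply Bayes' theorem
P(A|D) = P(D|A)P(A) / P(D)
       = 0.00604878 / 0.05583328
       = 0.1083


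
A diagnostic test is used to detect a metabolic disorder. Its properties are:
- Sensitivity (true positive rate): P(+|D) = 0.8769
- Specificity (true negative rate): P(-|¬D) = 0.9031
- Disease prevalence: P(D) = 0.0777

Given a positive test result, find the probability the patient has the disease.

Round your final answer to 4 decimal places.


Let D = has disease, + = positive test

Given:
- P(D) = 0.0777 (prevalence)
- P(+|D) = 0.8769 (sensitivity)
- P(-|¬D) = 0.9031 (specificity)
- P(+|¬D) = 0.0969 (false positive rate = 1 - specificity)

Step 1: Find P(+)
P(+) = P(+|D)P(D) + P(+|¬D)P(¬D)
     = 0.8769 × 0.0777 + 0.0969 × 0.9223
     = 0.06813513 + 0.08937087
     = 0.15750600

Step 2: Apply Bayes' theorem for P(D|+)
P(D|+) = P(+|D)P(D) / P(+)
       = 0.06813513 / 0.15750600
       = 0.4326


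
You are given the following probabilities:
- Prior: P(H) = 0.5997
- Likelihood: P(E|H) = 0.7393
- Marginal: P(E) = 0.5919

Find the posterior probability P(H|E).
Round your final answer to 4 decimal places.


Using Bayes' theorem:

P(H|E) = P(E|H) × P(H) / P(E)
       = 0.7393 × 0.5997 / 0.5919
       = 0.44335821 / 0.5919
       = 0.7490

The evidence strengthens our belief in H.
Prior: 0.5997 → Posterior: 0.7490


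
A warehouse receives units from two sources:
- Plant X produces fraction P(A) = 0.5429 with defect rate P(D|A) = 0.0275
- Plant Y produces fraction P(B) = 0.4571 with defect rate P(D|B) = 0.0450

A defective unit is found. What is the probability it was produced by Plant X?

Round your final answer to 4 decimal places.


Let A = from Plant X, D = defective

Given:
- P(A) = 0.5429, P(B) = 0.4571
- P(D|A) = 0.0275, P(D|B) = 0.0450

Step 1: Find P(D)
P(D) = P(D|A)P(A) + P(D|B)P(B)
     = 0.0275 × 0.5429 + 0.0450 × 0.4571
     = 0.01492975 + 0.02056950
     = 0.03549925

Step 2: Apply Bayes' theorem
P(A|D) = P(D|A)P(A) / P(D)
       = 0.01492975 / 0.03549925
       = 0.4206


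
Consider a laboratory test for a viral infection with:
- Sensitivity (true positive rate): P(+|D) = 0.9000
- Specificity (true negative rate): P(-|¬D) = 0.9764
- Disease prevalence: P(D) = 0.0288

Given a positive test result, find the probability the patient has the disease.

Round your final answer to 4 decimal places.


Let D = has disease, + = positive test

Given:
- P(D) = 0.0288 (prevalence)
- P(+|D) = 0.9000 (sensitivity)
- P(-|¬D) = 0.9764 (specificity)
- P(+|¬D) = 0.0236 (false positive rate = 1 - specificity)

Step 1: Find P(+)
P(+) = P(+|D)P(D) + P(+|¬D)P(¬D)
     = 0.9000 × 0.0288 + 0.0236 × 0.9712
     = 0.02592000 + 0.02292032
     = 0.04884032

Step 2: Apply Bayes' theorem for P(D|+)
P(D|+) = P(+|D)P(D) / P(+)
       = 0.02592000 / 0.04884032
       = 0.5307


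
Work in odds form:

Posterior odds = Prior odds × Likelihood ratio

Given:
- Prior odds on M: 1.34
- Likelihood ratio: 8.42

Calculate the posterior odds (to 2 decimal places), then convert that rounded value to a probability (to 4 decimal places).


Step 1: Calculate posterior odds
Posterior odds = Prior odds × LR
               = 1.34 × 8.42
               = 11.28

Step 2: Convert to probability
P(M|E) = Posterior odds / (1 + Posterior odds)
       = 11.28 / (1 + 11.28)
       = 11.28 / 12.28
       = 0.9186

The evidence increased P(M) from 0.5726 to 0.9186.


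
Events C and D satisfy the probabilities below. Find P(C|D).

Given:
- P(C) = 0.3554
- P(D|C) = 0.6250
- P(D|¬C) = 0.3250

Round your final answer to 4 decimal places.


Bayes' theorem: P(C|D) = P(D|C) × P(C) / P(D)

Step 1: Calculate P(D) using law of total probability
P(D) = P(D|C)P(C) + P(D|¬C)P(¬C)
     = 0.6250 × 0.3554 + 0.3250 × 0.6446
     = 0.22212500 + 0.20949500
     = 0.43162000

Step 2: Apply Bayes' theorem
P(C|D) = P(D|C) × P(C) / P(D)
       = 0.22212500 / 0.43162000
       = 0.5146


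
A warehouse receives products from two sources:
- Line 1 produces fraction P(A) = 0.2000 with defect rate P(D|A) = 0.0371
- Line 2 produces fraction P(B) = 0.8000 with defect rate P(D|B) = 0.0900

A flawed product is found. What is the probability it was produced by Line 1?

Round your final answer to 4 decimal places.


Let A = from Line 1, D = flawed

Given:
- P(A) = 0.2000, P(B) = 0.8000
- P(D|A) = 0.0371, P(D|B) = 0.0900

Step 1: Find P(D)
P(D) = P(D|A)P(A) + P(D|B)P(B)
     = 0.0371 × 0.2000 + 0.0900 × 0.8000
     = 0.00742000 + 0.07200000
     = 0.07942000

Step 2: Apply Bayes' theorem
P(A|D) = P(D|A)P(A) / P(D)
       = 0.00742000 / 0.07942000
       = 0.0934


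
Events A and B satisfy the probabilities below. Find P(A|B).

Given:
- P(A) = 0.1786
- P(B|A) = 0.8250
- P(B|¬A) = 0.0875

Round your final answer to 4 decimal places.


Bayes' theorem: P(A|B) = P(B|A) × P(A) / P(B)

Step 1: Calculate P(B) using law of total probability
P(B) = P(B|A)P(A) + P(B|¬A)P(¬A)
     = 0.8250 × 0.1786 + 0.0875 × 0.8214
     = 0.14734500 + 0.07187250
     = 0.21921750

Step 2: Apply Bayes' theorem
P(A|B) = P(B|A) × P(A) / P(B)
       = 0.14734500 / 0.21921750
       = 0.6721


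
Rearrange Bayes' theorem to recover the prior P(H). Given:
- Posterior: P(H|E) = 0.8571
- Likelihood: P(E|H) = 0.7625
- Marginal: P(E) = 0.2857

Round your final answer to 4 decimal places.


From Bayes' theorem: P(H|E) = P(E|H) × P(H) / P(E)

Rearranging for P(H):
P(H) = P(H|E) × P(E) / P(E|H)
     = 0.8571 × 0.2857 / 0.7625
     = 0.24487347 / 0.7625
     = 0.3211


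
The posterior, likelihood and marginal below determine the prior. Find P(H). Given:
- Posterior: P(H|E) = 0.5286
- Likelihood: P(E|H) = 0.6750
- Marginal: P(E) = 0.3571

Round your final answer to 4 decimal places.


From Bayes' theorem: P(H|E) = P(E|H) × P(H) / P(E)

Rearranging for P(H):
P(H) = P(H|E) × P(E) / P(E|H)
     = 0.5286 × 0.3571 / 0.6750
     = 0.18876306 / 0.6750
     = 0.2796


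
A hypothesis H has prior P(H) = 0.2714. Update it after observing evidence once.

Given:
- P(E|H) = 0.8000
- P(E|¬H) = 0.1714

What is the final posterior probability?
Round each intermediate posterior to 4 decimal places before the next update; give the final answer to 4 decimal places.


Sequential Bayesian updating:

Initial prior: P(H) = 0.2714

Update 1:
  P(E) = 0.8000 × 0.2714 + 0.1714 × 0.7286 = 0.21712000 + 0.12488204 = 0.34200204
  P(H|E) = 0.21712000 / 0.34200204 = 0.6349

Final posterior: 0.6349


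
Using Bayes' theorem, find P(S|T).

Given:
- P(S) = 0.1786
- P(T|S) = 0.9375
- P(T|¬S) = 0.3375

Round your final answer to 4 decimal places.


Bayes' theorem: P(S|T) = P(T|S) × P(S) / P(T)

Step 1: Calculate P(T) using law of total probability
P(T) = P(T|S)P(S) + P(T|¬S)P(¬S)
     = 0.9375 × 0.1786 + 0.3375 × 0.8214
     = 0.16743750 + 0.27722250
     = 0.44466000

Step 2: Apply Bayes' theorem
P(S|T) = P(T|S) × P(S) / P(T)
       = 0.16743750 / 0.44466000
       = 0.3766


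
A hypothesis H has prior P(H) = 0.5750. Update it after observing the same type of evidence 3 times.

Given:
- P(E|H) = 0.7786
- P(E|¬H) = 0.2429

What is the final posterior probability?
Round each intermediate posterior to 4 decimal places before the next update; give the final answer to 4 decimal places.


Sequential Bayesian updating:

Initial prior: P(H) = 0.5750

Update 1:
  P(E) = 0.7786 × 0.5750 + 0.2429 × 0.4250 = 0.44769500 + 0.10323250 = 0.55092750
  P(H|E) = 0.44769500 / 0.55092750 = 0.8126

Update 2:
  P(E) = 0.7786 × 0.8126 + 0.2429 × 0.1874 = 0.63269036 + 0.04551946 = 0.67820982
  P(H|E) = 0.63269036 / 0.67820982 = 0.9329

Update 3:
  P(E) = 0.7786 × 0.9329 + 0.2429 × 0.0671 = 0.72635594 + 0.01629859 = 0.74265453
  P(H|E) = 0.72635594 / 0.74265453 = 0.9781

Final posterior: 0.9781


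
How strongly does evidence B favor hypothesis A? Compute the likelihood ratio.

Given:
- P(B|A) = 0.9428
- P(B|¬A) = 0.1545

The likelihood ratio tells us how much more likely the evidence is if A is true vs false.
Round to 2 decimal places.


Likelihood Ratio (LR) = P(B|A) / P(B|¬A)

LR = 0.9428 / 0.1545
   = 6.10

The evidence is 6.10 times more likely if A is true than if A is false.
Since LR > 1, the evidence supports A over ¬A.


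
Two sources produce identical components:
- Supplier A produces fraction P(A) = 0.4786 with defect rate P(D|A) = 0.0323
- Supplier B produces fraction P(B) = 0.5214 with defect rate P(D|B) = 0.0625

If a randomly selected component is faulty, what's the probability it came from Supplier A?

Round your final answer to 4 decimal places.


Let A = from Supplier A, D = faulty

Given:
- P(A) = 0.4786, P(B) = 0.5214
- P(D|A) = 0.0323, P(D|B) = 0.0625

Step 1: Find P(D)
P(D) = P(D|A)P(A) + P(D|B)P(B)
     = 0.0323 × 0.4786 + 0.0625 × 0.5214
     = 0.01545878 + 0.03258750
     = 0.04804628

Step 2: Apply Bayes' theorem
P(A|D) = P(D|A)P(A) / P(D)
       = 0.01545878 / 0.04804628
       = 0.3217


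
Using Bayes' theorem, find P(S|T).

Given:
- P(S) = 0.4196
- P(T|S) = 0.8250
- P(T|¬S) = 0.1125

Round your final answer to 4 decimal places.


Bayes' theorem: P(S|T) = P(T|S) × P(S) / P(T)

Step 1: Calculate P(T) using law of total probability
P(T) = P(T|S)P(S) + P(T|¬S)P(¬S)
     = 0.8250 × 0.4196 + 0.1125 × 0.5804
     = 0.34617000 + 0.06529500
     = 0.41146500

Step 2: Apply Bayes' theorem
P(S|T) = P(T|S) × P(S) / P(T)
       = 0.34617000 / 0.41146500
       = 0.8413


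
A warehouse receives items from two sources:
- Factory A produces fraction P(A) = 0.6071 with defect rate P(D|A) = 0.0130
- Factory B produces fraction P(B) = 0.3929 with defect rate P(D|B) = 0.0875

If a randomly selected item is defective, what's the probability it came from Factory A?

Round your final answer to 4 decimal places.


Let A = from Factory A, D = defective

Given:
- P(A) = 0.6071, P(B) = 0.3929
- P(D|A) = 0.0130, P(D|B) = 0.0875

Step 1: Find P(D)
P(D) = P(D|A)P(A) + P(D|B)P(B)
     = 0.0130 × 0.6071 + 0.0875 × 0.3929
     = 0.00789230 + 0.03437875
     = 0.04227105

Step 2: Apply Bayes' theorem
P(A|D) = P(D|A)P(A) / P(D)
       = 0.00789230 / 0.04227105
       = 0.1867


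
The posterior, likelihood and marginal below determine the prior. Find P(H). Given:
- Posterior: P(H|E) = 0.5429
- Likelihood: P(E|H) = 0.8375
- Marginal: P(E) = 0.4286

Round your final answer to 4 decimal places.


From Bayes' theorem: P(H|E) = P(E|H) × P(H) / P(E)

Rearranging for P(H):
P(H) = P(H|E) × P(E) / P(E|H)
     = 0.5429 × 0.4286 / 0.8375
     = 0.23268694 / 0.8375
     = 0.2778


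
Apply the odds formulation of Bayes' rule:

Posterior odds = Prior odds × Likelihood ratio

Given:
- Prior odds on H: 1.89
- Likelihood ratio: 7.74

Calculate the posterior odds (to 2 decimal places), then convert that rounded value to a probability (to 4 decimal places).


Step 1: Calculate posterior odds
Posterior odds = Prior odds × LR
               = 1.89 × 7.74
               = 14.63

Step 2: Convert to probability
P(H|E) = Posterior odds / (1 + Posterior odds)
       = 14.63 / (1 + 14.63)
       = 14.63 / 15.63
       = 0.9360

The evidence increased P(H) from 0.6540 to 0.9360.


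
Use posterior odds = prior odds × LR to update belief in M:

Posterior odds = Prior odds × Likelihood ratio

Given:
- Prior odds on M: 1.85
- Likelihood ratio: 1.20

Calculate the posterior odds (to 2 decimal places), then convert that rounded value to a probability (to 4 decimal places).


Step 1: Calculate posterior odds
Posterior odds = Prior odds × LR
               = 1.85 × 1.20
               = 2.22

Step 2: Convert to probability
P(M|E) = Posterior odds / (1 + Posterior odds)
       = 2.22 / (1 + 2.22)
       = 2.22 / 3.22
       = 0.6894

The evidence increased P(M) from 0.6491 to 0.6894.


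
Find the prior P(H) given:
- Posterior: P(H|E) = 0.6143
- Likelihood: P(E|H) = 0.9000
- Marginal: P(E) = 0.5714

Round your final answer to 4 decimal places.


From Bayes' theorem: P(H|E) = P(E|H) × P(H) / P(E)

Rearranging for P(H):
P(H) = P(H|E) × P(E) / P(E|H)
     = 0.6143 × 0.5714 / 0.9000
     = 0.35101102 / 0.9000
     = 0.3900


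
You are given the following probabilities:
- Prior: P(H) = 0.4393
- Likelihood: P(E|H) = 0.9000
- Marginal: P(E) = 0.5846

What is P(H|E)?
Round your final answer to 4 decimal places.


Using Bayes' theorem:

P(H|E) = P(E|H) × P(H) / P(E)
       = 0.9000 × 0.4393 / 0.5846
       = 0.39537000 / 0.5846
       = 0.6763

The evidence strengthens our belief in H.
Prior: 0.4393 → Posterior: 0.6763


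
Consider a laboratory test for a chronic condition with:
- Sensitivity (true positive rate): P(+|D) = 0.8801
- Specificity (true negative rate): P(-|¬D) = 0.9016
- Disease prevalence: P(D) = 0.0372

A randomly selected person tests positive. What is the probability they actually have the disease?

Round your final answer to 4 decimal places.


Let D = has disease, + = positive test

Given:
- P(D) = 0.0372 (prevalence)
- P(+|D) = 0.8801 (sensitivity)
- P(-|¬D) = 0.9016 (specificity)
- P(+|¬D) = 0.0984 (false positive rate = 1 - specificity)

Step 1: Find P(+)
P(+) = P(+|D)P(D) + P(+|¬D)P(¬D)
     = 0.8801 × 0.0372 + 0.0984 × 0.9628
     = 0.03273972 + 0.09473952
     = 0.12747924

Step 2: Apply Bayes' theorem for P(D|+)
P(D|+) = P(+|D)P(D) / P(+)
       = 0.03273972 / 0.12747924
       = 0.2568


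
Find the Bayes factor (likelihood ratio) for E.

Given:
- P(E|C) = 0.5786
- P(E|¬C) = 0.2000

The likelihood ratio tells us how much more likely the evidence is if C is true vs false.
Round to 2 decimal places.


Likelihood Ratio (LR) = P(E|C) / P(E|¬C)

LR = 0.5786 / 0.2000
   = 2.89

The evidence is 2.89 times more likely if C is true than if C is false.
Because LR exceeds 1, E is evidence for C.


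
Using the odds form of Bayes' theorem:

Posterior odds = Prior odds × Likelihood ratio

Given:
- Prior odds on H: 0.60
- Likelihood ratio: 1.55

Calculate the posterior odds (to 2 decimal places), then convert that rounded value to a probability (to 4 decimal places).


Step 1: Calculate posterior odds
Posterior odds = Prior odds × LR
               = 0.60 × 1.55
               = 0.93

Step 2: Convert to probability
P(H|E) = Posterior odds / (1 + Posterior odds)
       = 0.93 / (1 + 0.93)
       = 0.93 / 1.93
       = 0.4819

The evidence increased P(H) from 0.3750 to 0.4819.


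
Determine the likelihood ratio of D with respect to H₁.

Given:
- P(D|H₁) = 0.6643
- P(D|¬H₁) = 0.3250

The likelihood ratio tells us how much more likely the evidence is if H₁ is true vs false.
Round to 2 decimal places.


Likelihood Ratio (LR) = P(D|H₁) / P(D|¬H₁)

LR = 0.6643 / 0.3250
   = 2.04

The evidence is 2.04 times more likely if H₁ is true than if H₁ is false.
LR > 1, so observing D raises the odds in favor of H₁.


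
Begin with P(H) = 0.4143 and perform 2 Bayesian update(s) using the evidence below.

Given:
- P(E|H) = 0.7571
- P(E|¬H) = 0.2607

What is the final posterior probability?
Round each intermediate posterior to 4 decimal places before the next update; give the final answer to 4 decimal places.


Sequential Bayesian updating:

Initial prior: P(H) = 0.4143

Update 1:
  P(E) = 0.7571 × 0.4143 + 0.2607 × 0.5857 = 0.31366653 + 0.15269199 = 0.46635852
  P(H|E) = 0.31366653 / 0.46635852 = 0.6726

Update 2:
  P(E) = 0.7571 × 0.6726 + 0.2607 × 0.3274 = 0.50922546 + 0.08535318 = 0.59457864
  P(H|E) = 0.50922546 / 0.59457864 = 0.8564

Final posterior: 0.8564


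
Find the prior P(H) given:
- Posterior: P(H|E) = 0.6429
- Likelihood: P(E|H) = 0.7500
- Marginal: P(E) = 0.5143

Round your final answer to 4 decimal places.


From Bayes' theorem: P(H|E) = P(E|H) × P(H) / P(E)

Rearranging for P(H):
P(H) = P(H|E) × P(E) / P(E|H)
     = 0.6429 × 0.5143 / 0.7500
     = 0.33064347 / 0.7500
     = 0.4409


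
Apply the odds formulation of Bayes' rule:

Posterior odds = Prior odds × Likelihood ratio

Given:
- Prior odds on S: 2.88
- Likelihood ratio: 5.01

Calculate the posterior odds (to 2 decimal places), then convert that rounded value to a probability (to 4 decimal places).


Step 1: Calculate posterior odds
Posterior odds = Prior odds × LR
               = 2.88 × 5.01
               = 14.43

Step 2: Convert to probability
P(S|E) = Posterior odds / (1 + Posterior odds)
       = 14.43 / (1 + 14.43)
       = 14.43 / 15.43
       = 0.9352

The evidence increased P(S) from 0.7423 to 0.9352.


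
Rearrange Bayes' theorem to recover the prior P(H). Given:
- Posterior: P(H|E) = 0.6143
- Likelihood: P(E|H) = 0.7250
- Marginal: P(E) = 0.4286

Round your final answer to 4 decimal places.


From Bayes' theorem: P(H|E) = P(E|H) × P(H) / P(E)

Rearranging for P(H):
P(H) = P(H|E) × P(E) / P(E|H)
     = 0.6143 × 0.4286 / 0.7250
     = 0.26328898 / 0.7250
     = 0.3632


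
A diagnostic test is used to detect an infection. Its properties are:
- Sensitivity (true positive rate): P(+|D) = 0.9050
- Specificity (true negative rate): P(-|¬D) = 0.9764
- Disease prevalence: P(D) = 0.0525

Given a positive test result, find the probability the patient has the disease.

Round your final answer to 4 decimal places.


Let D = has disease, + = positive test

Given:
- P(D) = 0.0525 (prevalence)
- P(+|D) = 0.9050 (sensitivity)
- P(-|¬D) = 0.9764 (specificity)
- P(+|¬D) = 0.0236 (false positive rate = 1 - specificity)

Step 1: Find P(+)
P(+) = P(+|D)P(D) + P(+|¬D)P(¬D)
     = 0.9050 × 0.0525 + 0.0236 × 0.9475
     = 0.04751250 + 0.02236100
     = 0.06987350

Step 2: Apply Bayes' theorem for P(D|+)
P(D|+) = P(+|D)P(D) / P(+)
       = 0.04751250 / 0.06987350
       = 0.6800


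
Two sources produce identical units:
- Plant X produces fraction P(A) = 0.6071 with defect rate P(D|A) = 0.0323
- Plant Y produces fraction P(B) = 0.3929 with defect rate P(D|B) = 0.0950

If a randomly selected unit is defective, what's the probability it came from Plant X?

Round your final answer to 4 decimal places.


Let A = from Plant X, D = defective

Given:
- P(A) = 0.6071, P(B) = 0.3929
- P(D|A) = 0.0323, P(D|B) = 0.0950

Step 1: Find P(D)
P(D) = P(D|A)P(A) + P(D|B)P(B)
     = 0.0323 × 0.6071 + 0.0950 × 0.3929
     = 0.01960933 + 0.03732550
     = 0.05693483

Step 2: Apply Bayes' theorem
P(A|D) = P(D|A)P(A) / P(D)
       = 0.01960933 / 0.05693483
       = 0.3444


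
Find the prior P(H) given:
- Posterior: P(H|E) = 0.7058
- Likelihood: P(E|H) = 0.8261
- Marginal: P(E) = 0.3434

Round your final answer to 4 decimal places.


From Bayes' theorem: P(H|E) = P(E|H) × P(H) / P(E)

Rearranging for P(H):
P(H) = P(H|E) × P(E) / P(E|H)
     = 0.7058 × 0.3434 / 0.8261
     = 0.24237172 / 0.8261
     = 0.2934


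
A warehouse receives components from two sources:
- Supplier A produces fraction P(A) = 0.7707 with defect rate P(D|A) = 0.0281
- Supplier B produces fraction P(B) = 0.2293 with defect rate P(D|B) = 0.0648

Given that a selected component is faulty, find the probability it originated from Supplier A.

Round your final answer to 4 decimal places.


Let A = from Supplier A, D = faulty

Given:
- P(A) = 0.7707, P(B) = 0.2293
- P(D|A) = 0.0281, P(D|B) = 0.0648

Step 1: Find P(D)
P(D) = P(D|A)P(A) + P(D|B)P(B)
     = 0.0281 × 0.7707 + 0.0648 × 0.2293
     = 0.02165667 + 0.01485864
     = 0.03651531

Step 2: Apply Bayes' theorem
P(A|D) = P(D|A)P(A) / P(D)
       = 0.02165667 / 0.03651531
       = 0.5931


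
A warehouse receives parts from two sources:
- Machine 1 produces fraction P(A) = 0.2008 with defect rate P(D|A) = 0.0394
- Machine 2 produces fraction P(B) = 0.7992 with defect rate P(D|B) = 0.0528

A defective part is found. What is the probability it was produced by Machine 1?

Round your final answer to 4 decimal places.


Let A = from Machine 1, D = defective

Given:
- P(A) = 0.2008, P(B) = 0.7992
- P(D|A) = 0.0394, P(D|B) = 0.0528

Step 1: Find P(D)
P(D) = P(D|A)P(A) + P(D|B)P(B)
     = 0.0394 × 0.2008 + 0.0528 × 0.7992
     = 0.00791152 + 0.04219776
     = 0.05010928

Step 2: Apply Bayes' theorem
P(A|D) = P(D|A)P(A) / P(D)
       = 0.00791152 / 0.05010928
       = 0.1579


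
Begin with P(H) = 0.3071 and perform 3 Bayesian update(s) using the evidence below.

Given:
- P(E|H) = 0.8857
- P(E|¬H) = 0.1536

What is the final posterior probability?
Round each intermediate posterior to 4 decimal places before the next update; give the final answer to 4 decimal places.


Sequential Bayesian updating:

Initial prior: P(H) = 0.3071

Update 1:
  P(E) = 0.8857 × 0.3071 + 0.1536 × 0.6929 = 0.27199847 + 0.10642944 = 0.37842791
  P(H|E) = 0.27199847 / 0.37842791 = 0.7188

Update 2:
  P(E) = 0.8857 × 0.7188 + 0.1536 × 0.2812 = 0.63664116 + 0.04319232 = 0.67983348
  P(H|E) = 0.63664116 / 0.67983348 = 0.9365

Update 3:
  P(E) = 0.8857 × 0.9365 + 0.1536 × 0.0635 = 0.82945805 + 0.00975360 = 0.83921165
  P(H|E) = 0.82945805 / 0.83921165 = 0.9884

Final posterior: 0.9884


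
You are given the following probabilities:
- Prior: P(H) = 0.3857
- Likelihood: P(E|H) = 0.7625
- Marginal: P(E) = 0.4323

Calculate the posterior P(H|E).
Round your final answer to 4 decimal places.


Using Bayes' theorem:

P(H|E) = P(E|H) × P(H) / P(E)
       = 0.7625 × 0.3857 / 0.4323
       = 0.29409625 / 0.4323
       = 0.6803

The evidence strengthens our belief in H.
Prior: 0.3857 → Posterior: 0.6803


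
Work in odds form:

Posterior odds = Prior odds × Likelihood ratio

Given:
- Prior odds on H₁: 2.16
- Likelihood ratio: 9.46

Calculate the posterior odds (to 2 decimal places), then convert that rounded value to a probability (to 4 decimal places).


Step 1: Calculate posterior odds
Posterior odds = Prior odds × LR
               = 2.16 × 9.46
               = 20.43

Step 2: Convert to probability
P(H₁|E) = Posterior odds / (1 + Posterior odds)
       = 20.43 / (1 + 20.43)
       = 20.43 / 21.43
       = 0.9533

The evidence increased P(H₁) from 0.6835 to 0.9533.


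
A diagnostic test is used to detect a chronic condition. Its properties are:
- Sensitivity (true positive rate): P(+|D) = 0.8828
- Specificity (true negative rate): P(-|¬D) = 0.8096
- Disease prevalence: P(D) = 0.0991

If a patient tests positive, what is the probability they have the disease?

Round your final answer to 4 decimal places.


Let D = has disease, + = positive test

Given:
- P(D) = 0.0991 (prevalence)
- P(+|D) = 0.8828 (sensitivity)
- P(-|¬D) = 0.8096 (specificity)
- P(+|¬D) = 0.1904 (false positive rate = 1 - specificity)

Step 1: Find P(+)
P(+) = P(+|D)P(D) + P(+|¬D)P(¬D)
     = 0.8828 × 0.0991 + 0.1904 × 0.9009
     = 0.08748548 + 0.17153136
     = 0.25901684

Step 2: Apply Bayes' theorem for P(D|+)
P(D|+) = P(+|D)P(D) / P(+)
       = 0.08748548 / 0.25901684
       = 0.3378


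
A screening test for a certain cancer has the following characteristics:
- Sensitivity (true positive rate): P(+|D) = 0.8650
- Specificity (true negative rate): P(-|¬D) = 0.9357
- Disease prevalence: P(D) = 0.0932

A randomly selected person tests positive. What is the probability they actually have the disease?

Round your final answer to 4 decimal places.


Let D = has disease, + = positive test

Given:
- P(D) = 0.0932 (prevalence)
- P(+|D) = 0.8650 (sensitivity)
- P(-|¬D) = 0.9357 (specificity)
- P(+|¬D) = 0.0643 (false positive rate = 1 - specificity)

Step 1: Find P(+)
P(+) = P(+|D)P(D) + P(+|¬D)P(¬D)
     = 0.8650 × 0.0932 + 0.0643 × 0.9068
     = 0.08061800 + 0.05830724
     = 0.13892524

Step 2: Apply Bayes' theorem for P(D|+)
P(D|+) = P(+|D)P(D) / P(+)
       = 0.08061800 / 0.13892524
       = 0.5803


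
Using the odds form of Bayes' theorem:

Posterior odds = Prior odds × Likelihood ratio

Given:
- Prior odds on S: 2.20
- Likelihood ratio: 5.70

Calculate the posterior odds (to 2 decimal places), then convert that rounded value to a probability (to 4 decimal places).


Step 1: Calculate posterior odds
Posterior odds = Prior odds × LR
               = 2.20 × 5.70
               = 12.54

Step 2: Convert to probability
P(S|E) = Posterior odds / (1 + Posterior odds)
       = 12.54 / (1 + 12.54)
       = 12.54 / 13.54
       = 0.9261

The evidence increased P(S) from 0.6875 to 0.9261.


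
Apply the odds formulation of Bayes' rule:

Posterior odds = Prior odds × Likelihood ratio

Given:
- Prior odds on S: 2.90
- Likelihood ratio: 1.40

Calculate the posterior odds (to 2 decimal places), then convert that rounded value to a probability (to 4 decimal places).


Step 1: Calculate posterior odds
Posterior odds = Prior odds × LR
               = 2.90 × 1.40
               = 4.06

Step 2: Convert to probability
P(S|E) = Posterior odds / (1 + Posterior odds)
       = 4.06 / (1 + 4.06)
       = 4.06 / 5.06
       = 0.8024

The evidence increased P(S) from 0.7436 to 0.8024.


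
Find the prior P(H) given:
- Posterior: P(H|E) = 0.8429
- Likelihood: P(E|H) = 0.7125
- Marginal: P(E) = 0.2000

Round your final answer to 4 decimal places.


From Bayes' theorem: P(H|E) = P(E|H) × P(H) / P(E)

Rearranging for P(H):
P(H) = P(H|E) × P(E) / P(E|H)
     = 0.8429 × 0.2000 / 0.7125
     = 0.16858000 / 0.7125
     = 0.2366


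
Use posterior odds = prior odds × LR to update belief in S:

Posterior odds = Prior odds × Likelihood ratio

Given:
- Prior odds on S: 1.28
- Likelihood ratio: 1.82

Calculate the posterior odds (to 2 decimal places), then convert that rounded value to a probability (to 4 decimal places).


Step 1: Calculate posterior odds
Posterior odds = Prior odds × LR
               = 1.28 × 1.82
               = 2.33

Step 2: Convert to probability
P(S|E) = Posterior odds / (1 + Posterior odds)
       = 2.33 / (1 + 2.33)
       = 2.33 / 3.33
       = 0.6997

The evidence increased P(S) from 0.5614 to 0.6997.


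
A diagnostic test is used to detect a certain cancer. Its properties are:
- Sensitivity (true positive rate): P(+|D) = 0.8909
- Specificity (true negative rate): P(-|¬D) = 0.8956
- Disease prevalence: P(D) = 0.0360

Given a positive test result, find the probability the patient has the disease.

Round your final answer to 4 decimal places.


Let D = has disease, + = positive test

Given:
- P(D) = 0.0360 (prevalence)
- P(+|D) = 0.8909 (sensitivity)
- P(-|¬D) = 0.8956 (specificity)
- P(+|¬D) = 0.1044 (false positive rate = 1 - specificity)

Step 1: Find P(+)
P(+) = P(+|D)P(D) + P(+|¬D)P(¬D)
     = 0.8909 × 0.0360 + 0.1044 × 0.9640
     = 0.03207240 + 0.10064160
     = 0.13271400

Step 2: Apply Bayes' theorem for P(D|+)
P(D|+) = P(+|D)P(D) / P(+)
       = 0.03207240 / 0.13271400
       = 0.2417


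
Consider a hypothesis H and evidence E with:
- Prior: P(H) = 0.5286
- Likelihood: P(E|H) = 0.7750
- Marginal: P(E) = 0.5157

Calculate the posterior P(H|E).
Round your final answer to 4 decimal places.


Using Bayes' theorem:

P(H|E) = P(E|H) × P(H) / P(E)
       = 0.7750 × 0.5286 / 0.5157
       = 0.40966500 / 0.5157
       = 0.7944

The evidence strengthens our belief in H.
Prior: 0.5286 → Posterior: 0.7944


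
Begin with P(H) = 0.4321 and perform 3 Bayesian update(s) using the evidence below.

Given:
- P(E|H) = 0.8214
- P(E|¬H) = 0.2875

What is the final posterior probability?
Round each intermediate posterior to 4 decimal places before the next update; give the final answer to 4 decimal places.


Sequential Bayesian updating:

Initial prior: P(H) = 0.4321

Update 1:
  P(E) = 0.8214 × 0.4321 + 0.2875 × 0.5679 = 0.35492694 + 0.16327125 = 0.51819819
  P(H|E) = 0.35492694 / 0.51819819 = 0.6849

Update 2:
  P(E) = 0.8214 × 0.6849 + 0.2875 × 0.3151 = 0.56257686 + 0.09059125 = 0.65316811
  P(H|E) = 0.56257686 / 0.65316811 = 0.8613

Update 3:
  P(E) = 0.8214 × 0.8613 + 0.2875 × 0.1387 = 0.70747182 + 0.03987625 = 0.74734807
  P(H|E) = 0.70747182 / 0.74734807 = 0.9466

Final posterior: 0.9466


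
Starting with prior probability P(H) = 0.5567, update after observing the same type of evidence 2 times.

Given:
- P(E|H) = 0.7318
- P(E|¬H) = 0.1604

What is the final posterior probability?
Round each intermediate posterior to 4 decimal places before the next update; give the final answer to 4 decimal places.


Sequential Bayesian updating:

Initial prior: P(H) = 0.5567

Update 1:
  P(E) = 0.7318 × 0.5567 + 0.1604 × 0.4433 = 0.40739306 + 0.07110532 = 0.47849838
  P(H|E) = 0.40739306 / 0.47849838 = 0.8514

Update 2:
  P(E) = 0.7318 × 0.8514 + 0.1604 × 0.1486 = 0.62305452 + 0.02383544 = 0.64688996
  P(H|E) = 0.62305452 / 0.64688996 = 0.9632

Final posterior: 0.9632


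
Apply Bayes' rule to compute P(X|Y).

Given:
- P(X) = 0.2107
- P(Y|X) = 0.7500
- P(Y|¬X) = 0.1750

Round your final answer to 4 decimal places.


Bayes' theorem: P(X|Y) = P(Y|X) × P(X) / P(Y)

Step 1: Calculate P(Y) using law of total probability
P(Y) = P(Y|X)P(X) + P(Y|¬X)P(¬X)
     = 0.7500 × 0.2107 + 0.1750 × 0.7893
     = 0.15802500 + 0.13812750
     = 0.29615250

Step 2: Apply Bayes' theorem
P(X|Y) = P(Y|X) × P(X) / P(Y)
       = 0.15802500 / 0.29615250
       = 0.5336
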